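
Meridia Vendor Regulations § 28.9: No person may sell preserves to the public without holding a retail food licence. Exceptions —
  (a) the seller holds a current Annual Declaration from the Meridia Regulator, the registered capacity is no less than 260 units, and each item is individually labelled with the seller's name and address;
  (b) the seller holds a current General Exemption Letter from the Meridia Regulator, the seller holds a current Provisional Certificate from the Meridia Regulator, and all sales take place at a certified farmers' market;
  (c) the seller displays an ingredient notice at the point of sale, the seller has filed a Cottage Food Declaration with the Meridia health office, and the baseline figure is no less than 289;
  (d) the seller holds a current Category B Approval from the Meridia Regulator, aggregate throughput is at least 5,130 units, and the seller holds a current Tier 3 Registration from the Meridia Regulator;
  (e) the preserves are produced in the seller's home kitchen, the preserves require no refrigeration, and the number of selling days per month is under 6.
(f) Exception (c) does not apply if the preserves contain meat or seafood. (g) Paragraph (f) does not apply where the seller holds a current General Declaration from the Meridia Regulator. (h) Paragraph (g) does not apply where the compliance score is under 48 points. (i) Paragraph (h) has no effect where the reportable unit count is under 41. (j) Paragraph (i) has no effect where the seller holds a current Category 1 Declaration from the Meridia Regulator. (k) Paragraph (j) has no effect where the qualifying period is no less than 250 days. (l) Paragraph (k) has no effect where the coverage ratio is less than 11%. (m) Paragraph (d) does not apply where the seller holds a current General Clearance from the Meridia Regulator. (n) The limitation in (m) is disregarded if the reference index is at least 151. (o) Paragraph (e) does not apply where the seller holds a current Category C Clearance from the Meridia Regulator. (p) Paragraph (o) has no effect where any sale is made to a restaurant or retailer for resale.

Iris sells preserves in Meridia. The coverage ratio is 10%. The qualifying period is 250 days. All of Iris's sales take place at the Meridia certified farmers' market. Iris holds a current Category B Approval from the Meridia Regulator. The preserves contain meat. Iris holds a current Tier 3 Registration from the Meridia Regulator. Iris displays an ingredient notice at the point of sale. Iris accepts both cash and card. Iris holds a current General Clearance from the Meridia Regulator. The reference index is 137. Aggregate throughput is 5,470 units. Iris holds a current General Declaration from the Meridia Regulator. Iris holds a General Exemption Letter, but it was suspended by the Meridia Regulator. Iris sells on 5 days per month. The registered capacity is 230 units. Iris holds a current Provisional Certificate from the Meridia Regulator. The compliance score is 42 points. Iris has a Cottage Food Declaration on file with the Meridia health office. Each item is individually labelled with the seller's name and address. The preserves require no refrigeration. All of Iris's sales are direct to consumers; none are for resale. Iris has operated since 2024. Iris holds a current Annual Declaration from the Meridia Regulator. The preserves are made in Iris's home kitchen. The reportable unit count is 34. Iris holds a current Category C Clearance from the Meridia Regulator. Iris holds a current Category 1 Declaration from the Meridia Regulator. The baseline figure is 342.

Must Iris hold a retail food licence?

Yes — Iris must hold a retail food licence.

Exception (a) requires that the registered capacity is no less than 260 units; but the registered capacity is 230 units, short of 260 units, so (a) is unavailable.
Exception (b) fails — no current General Exemption Letter is held.
Exception (c): an ingredient notice is displayed; a Cottage Food Declaration is on file; the baseline figure is 342, meeting the 289 threshold — every condition holds. However, paragraphs (f)–(l) must be considered: (f) operates against (c): the preserves contain meat. (g) would limit (f) — a current General Declaration is held — but (h) sets (g) aside: (h) applies — the compliance score is 42 points, under the 48 points limit. (i) would limit (h) — the reportable unit count is 34, under the 41 limit — but (j) sets (i) aside: (j) operates against (i): a current Category 1 Declaration is held. (k) would limit (j) — the qualifying period is 250 days, meeting the 250 days threshold — but (l) sets (k) aside: (l) operates against (k): the coverage ratio is 10%, less than the 11% limit. Exception (c) does not apply.
All of (d)'s requirements are met (a current Category B Approval is held; aggregate throughput is 5,470 units, meeting the 5,130 units threshold; a current Tier 3 Registration is held). But applying paragraphs (m)–(n): (m) operates against (d): a current General Clearance is held. (n), which would lift (m), is inapplicable — the reference index is 137, short of 151. So (d) is unavailable.
Exception (e) is satisfied on its face — the preserves are home-kitchen produced; the preserves are shelf-stable; the number of selling days per month is 5, under the 6 limit. However, paragraphs (o)–(p) must be considered: (o) operates against (e): a current Category C Clearance is held. (p) is not triggered (no sales are for resale), so (o) stands. Exception (e) does not apply.
No exception is made out. Iris falls within the general rule.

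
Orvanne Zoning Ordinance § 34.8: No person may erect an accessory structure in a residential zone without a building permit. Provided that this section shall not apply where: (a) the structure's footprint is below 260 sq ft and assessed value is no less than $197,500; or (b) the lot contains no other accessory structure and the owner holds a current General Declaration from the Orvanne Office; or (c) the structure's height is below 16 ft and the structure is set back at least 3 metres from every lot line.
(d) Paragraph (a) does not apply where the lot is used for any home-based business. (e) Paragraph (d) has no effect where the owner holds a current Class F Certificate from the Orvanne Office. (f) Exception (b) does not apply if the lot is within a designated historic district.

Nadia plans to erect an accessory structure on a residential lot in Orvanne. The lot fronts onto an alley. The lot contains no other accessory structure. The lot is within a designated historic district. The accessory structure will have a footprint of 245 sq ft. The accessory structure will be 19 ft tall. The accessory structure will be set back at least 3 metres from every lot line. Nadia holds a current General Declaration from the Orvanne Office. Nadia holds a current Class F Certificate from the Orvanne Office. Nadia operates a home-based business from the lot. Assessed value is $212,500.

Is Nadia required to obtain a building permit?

Exception (a) is satisfied on its face — the structure's footprint is 245 sq ft, below the 260 sq ft limit; assessed value is $212,500, meeting the $197,500 threshold. Considering the limiting provisions: (d) would limit (a) — a home-based business operates on the lot — but (e) sets (d) aside: (e) operates against (d): a current Class F Certificate is held. So (a) applies.
All of (b)'s requirements are met (the lot has no other accessory structure; a current General Declaration is held). But: (f) operates against (b): the lot is in a historic district. (b) is therefore removed.
Exception (c) does not apply: the structure's height is 19 ft, not below 16 ft.

No — exception (a) applies; Nadia does not need a building permit.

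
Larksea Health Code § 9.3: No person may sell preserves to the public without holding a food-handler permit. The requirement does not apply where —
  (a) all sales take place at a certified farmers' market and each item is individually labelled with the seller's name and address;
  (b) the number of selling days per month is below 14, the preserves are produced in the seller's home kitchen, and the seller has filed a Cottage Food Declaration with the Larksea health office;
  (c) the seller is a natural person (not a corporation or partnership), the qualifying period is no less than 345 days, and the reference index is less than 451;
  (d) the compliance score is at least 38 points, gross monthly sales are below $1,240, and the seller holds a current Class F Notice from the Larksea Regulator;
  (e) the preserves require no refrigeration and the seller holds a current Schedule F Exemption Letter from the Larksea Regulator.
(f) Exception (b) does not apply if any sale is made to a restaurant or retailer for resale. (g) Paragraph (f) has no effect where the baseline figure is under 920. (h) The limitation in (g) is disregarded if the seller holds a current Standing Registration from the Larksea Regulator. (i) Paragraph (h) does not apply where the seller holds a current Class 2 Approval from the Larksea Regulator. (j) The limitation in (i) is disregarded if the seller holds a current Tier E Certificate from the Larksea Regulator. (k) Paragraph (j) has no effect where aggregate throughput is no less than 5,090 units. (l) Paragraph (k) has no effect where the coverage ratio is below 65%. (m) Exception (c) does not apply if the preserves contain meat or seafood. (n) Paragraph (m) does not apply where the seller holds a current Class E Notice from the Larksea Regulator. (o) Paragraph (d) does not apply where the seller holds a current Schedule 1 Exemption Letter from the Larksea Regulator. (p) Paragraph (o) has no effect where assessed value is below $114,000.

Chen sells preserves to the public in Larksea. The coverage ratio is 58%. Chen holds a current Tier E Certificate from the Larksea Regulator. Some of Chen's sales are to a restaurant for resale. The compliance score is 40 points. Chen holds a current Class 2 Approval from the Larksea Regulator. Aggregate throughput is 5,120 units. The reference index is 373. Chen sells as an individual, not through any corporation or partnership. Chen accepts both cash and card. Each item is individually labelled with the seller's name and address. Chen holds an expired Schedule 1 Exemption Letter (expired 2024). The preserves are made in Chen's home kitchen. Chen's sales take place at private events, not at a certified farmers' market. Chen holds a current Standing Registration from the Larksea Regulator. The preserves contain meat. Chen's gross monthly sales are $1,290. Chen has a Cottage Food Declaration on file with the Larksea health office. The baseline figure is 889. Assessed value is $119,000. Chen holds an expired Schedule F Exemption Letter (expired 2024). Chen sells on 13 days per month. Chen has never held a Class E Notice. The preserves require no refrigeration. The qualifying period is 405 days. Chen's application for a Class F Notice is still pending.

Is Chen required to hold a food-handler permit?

Exception (a) does not apply: sales are at private events, not a certified farmers' market.
All of (b)'s requirements are met (the number of selling days per month is 13, below the 14 limit; the preserves are home-kitchen produced; a Cottage Food Declaration is on file). However, paragraphs (f)–(l) must be considered: (f) applies — some sales are to a restaurant for resale. (g) applies (the baseline figure is 889, under the 920 limit), but is overridden by (h): (h) operates against (g): a current Standing Registration is held. (i) would limit (h) — a current Class 2 Approval is held — but (j) sets (i) aside: (j) operates against (i): a current Tier E Certificate is held. (k) applies (aggregate throughput is 5,120 units, meeting the 5,090 units threshold), but is displaced by (l): (l) operates — the coverage ratio is 58%, below the 65% limit. (b) is therefore removed.
All of (c)'s requirements are met (the seller is a natural person; the qualifying period is 405 days, meeting the 345 days threshold; the reference index is 373, less than the 451 limit). Turning to paragraphs (m)–(n): (m) operates against (c): the preserves contain meat. (n) is not triggered (no current Class E Notice is held), so (m) stands. So (c) is unavailable.
Exception (d) requires that gross monthly sales are below $1,240; but gross monthly sales are $1,290, not below $1,240, so (d) is unavailable.
Exception (e) requires that the seller holds a current Schedule F Exemption Letter from the Larksea Regulator; but no current Schedule F Exemption Letter is held, so (e) is unavailable.
No exception applies. The general rule governs.

Yes — Chen must hold a food-handler permit.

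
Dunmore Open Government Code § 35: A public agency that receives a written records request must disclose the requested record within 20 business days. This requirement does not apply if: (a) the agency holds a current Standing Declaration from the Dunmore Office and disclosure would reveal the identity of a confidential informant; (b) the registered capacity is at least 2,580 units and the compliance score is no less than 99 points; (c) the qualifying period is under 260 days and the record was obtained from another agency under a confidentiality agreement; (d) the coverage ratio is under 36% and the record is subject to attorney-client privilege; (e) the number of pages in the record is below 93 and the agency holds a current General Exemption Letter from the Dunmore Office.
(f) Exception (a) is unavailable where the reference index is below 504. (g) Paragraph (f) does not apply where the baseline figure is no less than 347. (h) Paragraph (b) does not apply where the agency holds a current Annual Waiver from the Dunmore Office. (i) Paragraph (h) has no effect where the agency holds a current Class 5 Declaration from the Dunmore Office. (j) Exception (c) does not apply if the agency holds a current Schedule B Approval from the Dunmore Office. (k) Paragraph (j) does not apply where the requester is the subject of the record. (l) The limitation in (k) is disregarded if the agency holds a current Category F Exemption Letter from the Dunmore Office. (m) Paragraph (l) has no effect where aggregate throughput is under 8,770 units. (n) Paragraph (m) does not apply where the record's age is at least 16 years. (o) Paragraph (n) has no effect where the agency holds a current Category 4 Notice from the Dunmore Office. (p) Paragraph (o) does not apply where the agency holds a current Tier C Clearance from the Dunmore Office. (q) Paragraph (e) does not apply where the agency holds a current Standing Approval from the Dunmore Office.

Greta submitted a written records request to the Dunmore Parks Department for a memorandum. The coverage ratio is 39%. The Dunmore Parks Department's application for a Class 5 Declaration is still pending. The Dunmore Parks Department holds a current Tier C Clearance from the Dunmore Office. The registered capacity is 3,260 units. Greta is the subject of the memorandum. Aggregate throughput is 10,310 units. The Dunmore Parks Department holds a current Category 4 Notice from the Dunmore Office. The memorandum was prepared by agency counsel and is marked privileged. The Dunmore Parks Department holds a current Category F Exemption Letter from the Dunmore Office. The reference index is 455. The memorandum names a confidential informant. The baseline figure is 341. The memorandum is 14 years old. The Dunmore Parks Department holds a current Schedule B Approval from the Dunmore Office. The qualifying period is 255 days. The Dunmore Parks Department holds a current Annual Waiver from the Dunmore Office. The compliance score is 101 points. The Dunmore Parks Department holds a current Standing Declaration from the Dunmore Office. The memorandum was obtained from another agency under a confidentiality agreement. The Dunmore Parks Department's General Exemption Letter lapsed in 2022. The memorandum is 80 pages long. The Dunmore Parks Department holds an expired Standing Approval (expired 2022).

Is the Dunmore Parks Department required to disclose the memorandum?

Exception (a)'s conditions are all satisfied: a current Standing Declaration is held; the memorandum names a confidential informant. Turning to paragraphs (f)–(g): (f) operates — the reference index is 455, below the 504 limit. (g), which would lift (f), is not engaged — the baseline figure is 341, short of 347. Exception (a) does not apply.
All of (b)'s requirements are met (the registered capacity is 3,260 units, meeting the 2,580 units threshold; the compliance score is 101 points, meeting the 99 points threshold). However, paragraphs (h)–(i) must be considered: (h) operates against (b): a current Annual Waiver is held. (i) is not triggered (no current Class 5 Declaration is held), so (h) stands. So (b) is unavailable.
Exception (c)'s conditions are all satisfied: the qualifying period is 255 days, under the 260 days limit; the memorandum was obtained under a confidentiality agreement. But: (j) operates — a current Schedule B Approval is held. (k) would limit (j) — Greta is the subject of the memorandum — but (l) sets (k) aside: (l) is triggered — a current Category F Exemption Letter is held. (m), which would lift (l), is not triggered — aggregate throughput is 10,310 units, not under 8,770 units. (c) is therefore removed.
Exception (d) requires that the coverage ratio is under 36%; but the coverage ratio is 39%, not under 36%, so (d) is unavailable.
Exception (e) does not apply: no current General Exemption Letter is held.
None of the exceptions is available; § 35 applies in full.

Yes — the Dunmore Parks Department must disclose the memorandum.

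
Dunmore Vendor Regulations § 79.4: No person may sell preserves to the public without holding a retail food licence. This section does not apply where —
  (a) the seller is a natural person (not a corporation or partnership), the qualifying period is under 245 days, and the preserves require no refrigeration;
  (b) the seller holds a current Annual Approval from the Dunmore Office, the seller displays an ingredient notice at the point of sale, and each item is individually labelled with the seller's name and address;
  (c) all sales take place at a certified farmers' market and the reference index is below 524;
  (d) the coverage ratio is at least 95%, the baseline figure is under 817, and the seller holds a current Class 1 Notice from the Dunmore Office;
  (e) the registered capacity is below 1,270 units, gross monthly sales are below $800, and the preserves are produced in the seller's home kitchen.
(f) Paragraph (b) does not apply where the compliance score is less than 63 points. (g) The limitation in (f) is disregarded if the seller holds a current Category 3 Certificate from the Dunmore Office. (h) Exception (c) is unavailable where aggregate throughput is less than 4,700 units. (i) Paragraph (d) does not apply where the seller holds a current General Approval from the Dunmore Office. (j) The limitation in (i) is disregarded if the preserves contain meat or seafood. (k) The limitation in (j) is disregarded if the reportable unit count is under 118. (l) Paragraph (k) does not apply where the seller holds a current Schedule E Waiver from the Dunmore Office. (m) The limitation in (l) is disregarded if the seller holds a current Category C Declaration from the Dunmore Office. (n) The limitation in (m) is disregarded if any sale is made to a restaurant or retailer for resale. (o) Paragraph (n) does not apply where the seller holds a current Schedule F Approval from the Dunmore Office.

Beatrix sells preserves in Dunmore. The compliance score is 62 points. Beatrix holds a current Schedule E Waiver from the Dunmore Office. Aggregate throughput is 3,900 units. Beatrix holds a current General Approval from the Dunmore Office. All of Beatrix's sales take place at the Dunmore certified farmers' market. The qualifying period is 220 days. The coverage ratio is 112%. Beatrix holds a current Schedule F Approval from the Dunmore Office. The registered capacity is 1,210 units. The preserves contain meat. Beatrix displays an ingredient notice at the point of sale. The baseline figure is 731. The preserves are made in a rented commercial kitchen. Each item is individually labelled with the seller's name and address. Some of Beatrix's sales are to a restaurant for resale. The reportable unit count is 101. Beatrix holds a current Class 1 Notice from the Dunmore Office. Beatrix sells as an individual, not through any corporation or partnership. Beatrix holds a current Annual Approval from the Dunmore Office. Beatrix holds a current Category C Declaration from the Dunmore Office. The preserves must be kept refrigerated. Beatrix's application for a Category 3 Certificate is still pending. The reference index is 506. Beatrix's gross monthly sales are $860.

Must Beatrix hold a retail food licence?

Exception (a) requires that the preserves require no refrigeration; but the preserves require refrigeration, so (a) is unavailable.
Exception (b): a current Annual Approval is held; an ingredient notice is displayed; items are individually labelled — every condition holds. But: (f) applies — the compliance score is 62 points, less than the 63 points limit. (g) does not operate here (no current Category 3 Certificate is held), so (f) stands. Exception (b) does not apply.
Exception (c): all sales are at a certified farmers' market; the reference index is 506, below the 524 limit — every condition holds. But: (h) operates against (c): aggregate throughput is 3,900 units, less than the 4,700 units limit. (c) is therefore removed.
Exception (d): the coverage ratio is 112%, meeting the 95% threshold; the baseline figure is 731, under the 817 limit; a current Class 1 Notice is held — every condition holds. But applying paragraphs (i)–(o): (i) applies — a current General Approval is held. (j) would limit (i) — the preserves contain meat — but (k) sets (j) aside: (k) is engaged — the reportable unit count is 101, under the 118 limit. (l) would limit (k) — a current Schedule E Waiver is held — but (m) sets (l) aside: (m) operates against (l): a current Category C Declaration is held. (n) operates (some sales are to a restaurant for resale), but yields to (o): (o) operates against (n): a current Schedule F Approval is held. Exception (d) does not apply.
Exception (e) does not apply: gross monthly sales are $860, not below $800.
No exception displaces § 79.4.

Yes — Beatrix must hold a retail food licence.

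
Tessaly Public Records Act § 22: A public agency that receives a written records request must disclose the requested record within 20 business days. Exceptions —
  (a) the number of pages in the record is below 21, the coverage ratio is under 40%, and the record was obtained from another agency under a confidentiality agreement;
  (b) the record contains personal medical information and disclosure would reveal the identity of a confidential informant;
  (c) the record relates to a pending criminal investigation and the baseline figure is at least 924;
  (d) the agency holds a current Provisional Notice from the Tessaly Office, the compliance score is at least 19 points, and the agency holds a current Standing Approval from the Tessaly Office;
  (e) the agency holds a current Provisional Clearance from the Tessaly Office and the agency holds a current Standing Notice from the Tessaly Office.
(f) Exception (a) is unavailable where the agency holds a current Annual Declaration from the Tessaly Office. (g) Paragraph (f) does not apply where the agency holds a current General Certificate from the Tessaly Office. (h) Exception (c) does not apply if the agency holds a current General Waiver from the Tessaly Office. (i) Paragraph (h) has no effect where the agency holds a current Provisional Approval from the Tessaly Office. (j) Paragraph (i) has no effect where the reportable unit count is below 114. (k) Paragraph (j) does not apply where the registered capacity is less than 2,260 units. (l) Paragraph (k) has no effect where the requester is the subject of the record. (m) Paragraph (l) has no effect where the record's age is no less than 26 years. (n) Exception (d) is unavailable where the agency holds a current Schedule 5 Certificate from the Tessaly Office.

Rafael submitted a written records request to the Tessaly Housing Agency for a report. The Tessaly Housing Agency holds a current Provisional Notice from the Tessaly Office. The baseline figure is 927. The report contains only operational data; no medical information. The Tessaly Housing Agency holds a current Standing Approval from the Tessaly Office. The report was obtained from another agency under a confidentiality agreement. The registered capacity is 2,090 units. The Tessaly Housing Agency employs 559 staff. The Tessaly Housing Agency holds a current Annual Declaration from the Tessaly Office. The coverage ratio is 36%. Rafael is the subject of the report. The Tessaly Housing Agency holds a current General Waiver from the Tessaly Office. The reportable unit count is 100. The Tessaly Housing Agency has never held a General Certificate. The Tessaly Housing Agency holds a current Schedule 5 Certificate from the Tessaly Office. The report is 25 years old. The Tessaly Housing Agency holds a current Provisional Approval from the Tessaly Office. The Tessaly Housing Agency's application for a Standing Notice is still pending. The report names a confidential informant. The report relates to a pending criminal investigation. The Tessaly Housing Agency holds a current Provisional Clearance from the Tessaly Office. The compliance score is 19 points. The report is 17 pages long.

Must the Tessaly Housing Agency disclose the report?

Exception (a) is satisfied on its face — the number of pages in the record is 17, below the 21 limit; the coverage ratio is 36%, under the 40% limit; the report was obtained under a confidentiality agreement. However, paragraphs (f)–(g) must be considered: (f) applies — a current Annual Declaration is held. (g), which would lift (f), is not engaged — the General Certificate is not current. So (a) is unavailable.
Exception (b) fails — the report contains only operational data.
Exception (c)'s conditions are all satisfied: the report relates to a pending investigation; the baseline figure is 927, meeting the 924 threshold. However, paragraphs (h)–(m) must be considered: (h) operates against (c): a current General Waiver is held. (i) would limit (h) — a current Provisional Approval is held — but (j) sets (i) aside: (j) operates against (i): the reportable unit count is 100, below the 114 limit. (k) would limit (j) — the registered capacity is 2,090 units, less than the 2,260 units limit — but (l) sets (k) aside: (l) is triggered — Rafael is the subject of the report. (m) is not engaged (the record's age is 25 years, short of 26 years), so (l) stands. (c) is therefore removed.
Exception (d) is satisfied on its face — a current Provisional Notice is held; the compliance score is 19 points, meeting the 19 points threshold; a current Standing Approval is held. But applying paragraph (n): (n) is triggered — a current Schedule 5 Certificate is held. So (d) is unavailable.
Exception (e) does not apply: there is no Standing Notice in force.
No exception displaces § 22.

Yes — the Tessaly Housing Agency must disclose the report.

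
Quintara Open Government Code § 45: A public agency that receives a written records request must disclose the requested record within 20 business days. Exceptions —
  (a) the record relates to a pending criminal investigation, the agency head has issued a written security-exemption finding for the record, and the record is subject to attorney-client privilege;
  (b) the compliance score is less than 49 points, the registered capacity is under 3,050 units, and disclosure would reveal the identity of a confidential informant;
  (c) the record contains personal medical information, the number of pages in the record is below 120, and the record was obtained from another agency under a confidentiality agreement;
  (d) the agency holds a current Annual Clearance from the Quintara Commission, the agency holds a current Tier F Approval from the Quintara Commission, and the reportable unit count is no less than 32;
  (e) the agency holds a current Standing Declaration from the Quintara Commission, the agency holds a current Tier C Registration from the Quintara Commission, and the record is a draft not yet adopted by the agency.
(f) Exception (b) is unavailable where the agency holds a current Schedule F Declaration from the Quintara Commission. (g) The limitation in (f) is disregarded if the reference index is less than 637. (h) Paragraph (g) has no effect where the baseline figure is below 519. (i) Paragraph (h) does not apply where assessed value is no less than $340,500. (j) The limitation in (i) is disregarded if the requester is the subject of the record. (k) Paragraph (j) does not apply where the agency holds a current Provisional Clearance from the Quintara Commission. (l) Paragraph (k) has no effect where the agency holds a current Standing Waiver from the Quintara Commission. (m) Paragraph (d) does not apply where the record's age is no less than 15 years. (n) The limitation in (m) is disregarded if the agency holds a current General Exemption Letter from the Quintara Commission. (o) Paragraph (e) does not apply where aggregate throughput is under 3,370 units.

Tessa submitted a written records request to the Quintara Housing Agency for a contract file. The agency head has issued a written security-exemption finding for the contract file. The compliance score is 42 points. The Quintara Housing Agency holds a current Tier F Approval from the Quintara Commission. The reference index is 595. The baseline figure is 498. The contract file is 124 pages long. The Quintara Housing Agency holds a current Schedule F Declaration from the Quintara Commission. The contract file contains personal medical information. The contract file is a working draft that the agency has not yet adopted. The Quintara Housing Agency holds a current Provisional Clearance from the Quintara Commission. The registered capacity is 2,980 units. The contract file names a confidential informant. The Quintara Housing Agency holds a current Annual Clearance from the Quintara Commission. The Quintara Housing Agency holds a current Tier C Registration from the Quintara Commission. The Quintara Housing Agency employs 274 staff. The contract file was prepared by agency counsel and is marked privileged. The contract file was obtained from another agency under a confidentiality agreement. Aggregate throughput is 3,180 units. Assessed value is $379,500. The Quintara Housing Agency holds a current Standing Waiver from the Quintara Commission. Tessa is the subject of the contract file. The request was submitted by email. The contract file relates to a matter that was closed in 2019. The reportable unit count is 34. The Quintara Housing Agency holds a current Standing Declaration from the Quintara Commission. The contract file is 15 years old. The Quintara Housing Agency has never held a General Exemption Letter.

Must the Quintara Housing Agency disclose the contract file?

Exception (a) fails — the contract file relates to a closed matter.
Exception (b)'s conditions are all satisfied: the compliance score is 42 points, less than the 49 points limit; the registered capacity is 2,980 units, under the 3,050 units limit; the contract file names a confidential informant. Turning to paragraphs (f)–(l): (f) is engaged — a current Schedule F Declaration is held. (g) would limit (f) — the reference index is 595, less than the 637 limit — but (h) sets (g) aside: (h) applies — the baseline figure is 498, below the 519 limit. (i) operates (assessed value is $379,500, meeting the $340,500 threshold), but is overridden by (j): (j) operates against (i): Tessa is the subject of the contract file. (k) is engaged (a current Provisional Clearance is held), but is itself disapplied by (l): (l) is engaged — a current Standing Waiver is held. So (b) is unavailable.
Exception (c) fails — the number of pages in the record is 124, not below 120.
Exception (d) is satisfied on its face — a current Annual Clearance is held; a current Tier F Approval is held; the reportable unit count is 34, meeting the 32 threshold. However, paragraphs (m)–(n) must be considered: (m) applies — the record's age is 15 years, meeting the 15 years threshold. (n) is not engaged (the General Exemption Letter is not current), so (m) stands. Exception (d) does not apply.
Exception (e): a current Standing Declaration is held; a current Tier C Registration is held; the contract file is an unadopted draft — every condition holds. But: (o) operates against (e): aggregate throughput is 3,180 units, under the 3,370 units limit. (e) is therefore removed.
No exception applies. The general rule governs.

Yes — the Quintara Housing Agency must disclose the contract file.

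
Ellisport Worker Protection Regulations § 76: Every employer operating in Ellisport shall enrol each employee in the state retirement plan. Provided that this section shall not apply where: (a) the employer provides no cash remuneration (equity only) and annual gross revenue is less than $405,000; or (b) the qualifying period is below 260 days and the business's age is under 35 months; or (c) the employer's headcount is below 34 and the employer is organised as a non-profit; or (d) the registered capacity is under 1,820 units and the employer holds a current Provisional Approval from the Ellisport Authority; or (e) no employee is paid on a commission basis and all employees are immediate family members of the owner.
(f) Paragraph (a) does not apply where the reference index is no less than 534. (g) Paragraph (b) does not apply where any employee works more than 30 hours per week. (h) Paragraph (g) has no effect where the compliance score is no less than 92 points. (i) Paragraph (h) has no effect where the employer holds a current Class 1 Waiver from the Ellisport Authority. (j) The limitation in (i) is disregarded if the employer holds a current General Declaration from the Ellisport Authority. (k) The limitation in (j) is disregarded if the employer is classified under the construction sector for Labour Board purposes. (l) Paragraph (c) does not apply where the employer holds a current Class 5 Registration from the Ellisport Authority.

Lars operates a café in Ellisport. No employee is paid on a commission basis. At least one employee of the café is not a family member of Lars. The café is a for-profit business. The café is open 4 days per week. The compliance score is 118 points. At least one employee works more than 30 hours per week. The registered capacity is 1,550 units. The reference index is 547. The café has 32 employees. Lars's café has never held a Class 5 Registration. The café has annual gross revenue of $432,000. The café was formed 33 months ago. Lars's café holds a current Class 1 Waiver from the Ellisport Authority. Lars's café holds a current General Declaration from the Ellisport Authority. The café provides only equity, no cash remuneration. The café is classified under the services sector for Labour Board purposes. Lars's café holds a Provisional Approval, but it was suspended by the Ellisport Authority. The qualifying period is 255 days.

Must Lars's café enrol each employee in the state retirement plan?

No — exception (b) applies; Lars's café is not required to enrol each employee in the state retirement plan.

Exception (a) requires that annual gross revenue is less than $405,000; but annual gross revenue is $432,000, not less than $405,000, so (a) is unavailable.
Exception (b): the qualifying period is 255 days, below the 260 days limit; the business's age is 33 months, under the 35 months limit — every condition holds. Considering the limiting provisions: (g) applies (at least one employee exceeds 30 hours/week), but is overridden by (h): (h) operates against (g): the compliance score is 118 points, meeting the 92 points threshold. (i) operates (a current Class 1 Waiver is held), but yields to (j): (j) is triggered — a current General Declaration is held. (k) is not triggered (the café is classified under the services sector), so (j) stands. Exception (b) stands.
Exception (c) requires that the employer is organised as a non-profit; but the employer is for-profit, so (c) is unavailable.
Exception (d) requires that the employer holds a current Provisional Approval from the Ellisport Authority; but there is no Provisional Approval in force, so (d) is unavailable.
Exception (e) fails — at least one employee is not a family member.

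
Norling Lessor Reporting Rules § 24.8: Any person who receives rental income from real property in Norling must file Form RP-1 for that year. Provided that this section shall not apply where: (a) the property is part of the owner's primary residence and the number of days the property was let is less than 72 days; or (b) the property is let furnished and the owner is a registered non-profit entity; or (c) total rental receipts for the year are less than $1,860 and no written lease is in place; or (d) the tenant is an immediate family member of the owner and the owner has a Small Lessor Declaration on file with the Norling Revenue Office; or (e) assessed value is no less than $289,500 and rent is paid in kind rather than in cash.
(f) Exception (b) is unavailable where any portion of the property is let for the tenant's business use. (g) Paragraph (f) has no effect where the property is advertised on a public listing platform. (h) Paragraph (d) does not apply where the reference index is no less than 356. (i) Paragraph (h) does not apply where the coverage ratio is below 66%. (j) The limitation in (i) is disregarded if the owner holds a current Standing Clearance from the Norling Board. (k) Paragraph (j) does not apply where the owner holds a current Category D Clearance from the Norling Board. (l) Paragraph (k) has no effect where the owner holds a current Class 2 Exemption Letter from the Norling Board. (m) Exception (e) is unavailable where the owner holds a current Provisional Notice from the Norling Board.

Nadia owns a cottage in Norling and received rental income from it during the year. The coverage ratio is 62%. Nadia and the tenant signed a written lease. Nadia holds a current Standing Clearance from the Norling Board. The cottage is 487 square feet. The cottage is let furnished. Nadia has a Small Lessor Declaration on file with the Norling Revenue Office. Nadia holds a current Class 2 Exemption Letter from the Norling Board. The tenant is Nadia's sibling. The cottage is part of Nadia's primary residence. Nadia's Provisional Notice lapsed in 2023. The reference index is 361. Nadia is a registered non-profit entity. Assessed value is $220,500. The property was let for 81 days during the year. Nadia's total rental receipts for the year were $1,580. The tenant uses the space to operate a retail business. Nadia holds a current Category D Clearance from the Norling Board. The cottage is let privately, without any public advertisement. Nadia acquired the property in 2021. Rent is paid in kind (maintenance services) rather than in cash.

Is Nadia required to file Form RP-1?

Exception (a) fails — the number of days the property was let is 81 days, not less than 72 days.
Exception (b) is satisfied on its face — the property is let furnished; Nadia is a registered non-profit. However, paragraphs (f)–(g) must be considered: (f) operates — the space is let for business use. (g), which would lift (f), is inapplicable — the property is let privately without advertisement. (b) is therefore removed.
Exception (c) fails — a written lease is in place.
Exception (d): the tenant is an immediate family member; a Small Lessor Declaration is on file — every condition holds. However, paragraphs (h)–(l) must be considered: (h) is triggered — the reference index is 361, meeting the 356 threshold. (i) would limit (h) — the coverage ratio is 62%, below the 66% limit — but (j) sets (i) aside: (j) is engaged — a current Standing Clearance is held. (k) would limit (j) — a current Category D Clearance is held — but (l) sets (k) aside: (l) operates against (k): a current Class 2 Exemption Letter is held. So (d) is unavailable.
Exception (e) requires that assessed value is no less than $289,500; but assessed value is $220,500, short of $289,500, so (e) is unavailable.
No exception displaces § 24.8.

Yes — Nadia must file Form RP-1.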